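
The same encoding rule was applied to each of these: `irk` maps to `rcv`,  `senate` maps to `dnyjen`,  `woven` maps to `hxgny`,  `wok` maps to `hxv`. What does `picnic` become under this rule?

arnyrn

The rule splits by letter class: vowels +9, consonants +11.
On picnic: p(cons)+11=a, i(vowel)+9=r, c(cons)+11=n, n(cons)+11=y, i(vowel)+9=r, c(cons)+11=n.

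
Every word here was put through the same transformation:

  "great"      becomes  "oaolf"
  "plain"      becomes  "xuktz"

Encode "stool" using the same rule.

In great: g→o is +8, r→a is +9, e→o is +10, a→l is +11 — the shift increases by 1 each position. Each letter shifts forward by (position + 8), i.e. 8, 9, 10, … — the shift grows by one for each successive letter.
Applying it to stool: s+8=a, t+9=c, o+10=y, o+11=z, l+12=x.

acyzx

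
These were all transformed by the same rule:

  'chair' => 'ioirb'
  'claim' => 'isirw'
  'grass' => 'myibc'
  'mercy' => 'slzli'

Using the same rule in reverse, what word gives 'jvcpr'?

dough

Letter i (0-indexed) is shifted by i+6, so successive shifts are 6, 7, 8, ….
Reversing it on jvcpr: j−6=d, v−7=o, c−8=u, p−9=g, r−10=h.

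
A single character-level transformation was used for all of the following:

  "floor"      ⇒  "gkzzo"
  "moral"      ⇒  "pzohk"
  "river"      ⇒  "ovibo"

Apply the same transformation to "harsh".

f(5)→g(6) and l(11)→k(10) fit y≡5x+7 (mod 26); the inverse of 5 mod 26 is 21. This is an affine cipher: with a=0,…,z=25, each position x becomes (5x+7) mod 26.
For harsh: h(7)→5·7+7≡16=q; a(0)→5·0+7≡7=h; r(17)→5·17+7≡14=o; s(18)→5·18+7≡19=t; h(7)→5·7+7≡16=q (all mod 26).

qhotq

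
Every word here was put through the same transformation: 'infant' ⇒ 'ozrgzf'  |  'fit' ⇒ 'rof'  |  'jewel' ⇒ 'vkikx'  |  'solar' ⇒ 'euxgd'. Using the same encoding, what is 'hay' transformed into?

tgk

The shift depends on letter class: consonant n→z is +12, but vowel i→o is +6. The rule splits by letter class: vowels +6, consonants +12.
On hay: h(cons)+12=t, a(vowel)+6=g, y(cons)+12=k.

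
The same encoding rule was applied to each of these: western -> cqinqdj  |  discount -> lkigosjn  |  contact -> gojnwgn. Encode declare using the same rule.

lqgzwdq

This is an affine cipher: with a=0,…,z=25, each position x becomes (5x+22) mod 26.
On declare: d(3)→5·3+22≡11=l; e(4)→5·4+22≡16=q; c(2)→5·2+22≡6=g; l(11)→5·11+22≡25=z; a(0)→5·0+22≡22=w; r(17)→5·17+22≡3=d; e(4)→5·4+22≡16=q (all mod 26).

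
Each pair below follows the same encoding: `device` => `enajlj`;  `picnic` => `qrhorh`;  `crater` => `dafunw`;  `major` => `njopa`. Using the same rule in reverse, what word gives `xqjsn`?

Shifts by position in device: pos 0: d→e (+1), pos 1: e→n (+9), pos 2: v→a (+5), pos 3: i→j (+1), pos 4: c→l (+9), pos 5: e→j (+5) — repeating every 3. It's a Vigenère-style cipher with numeric key [1,9,5]: position i shifts by key[i mod 3].
Reversing it on xqjsn: x−1=w, q−9=h, j−5=e, s−1=r, n−9=e.

where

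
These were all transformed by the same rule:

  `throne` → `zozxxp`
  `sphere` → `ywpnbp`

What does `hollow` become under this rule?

In throne: t→z is +6, h→o is +7, r→z is +8, o→x is +9 — the shift increases by 1 each position. Letter i (0-indexed) is shifted by i+6, so successive shifts are 6, 7, 8, ….
For hollow: h+6=n, o+7=v, l+8=t, l+9=u, o+10=y, w+11=h.

nvtuyh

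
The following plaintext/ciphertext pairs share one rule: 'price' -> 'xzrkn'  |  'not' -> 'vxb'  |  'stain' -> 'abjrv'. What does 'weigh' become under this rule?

enrop

Vowels shift forward by 9 and consonants shift forward by 8.
On weigh: w(cons)+8=e, e(vowel)+9=n, i(vowel)+9=r, g(cons)+8=o, h(cons)+8=p.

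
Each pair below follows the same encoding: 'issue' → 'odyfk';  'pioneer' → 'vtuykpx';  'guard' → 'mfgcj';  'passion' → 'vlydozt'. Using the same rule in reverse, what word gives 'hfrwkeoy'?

bulletin

Shifts by position in issue: pos 0: i→o (+6), pos 1: s→d (+11), pos 2: s→y (+6), pos 3: u→f (+11) — repeating every 2. It's a Vigenère-style cipher with numeric key [6,11]: position i shifts by key[i mod 2].
Decoding hfrwkeoy: h−6=b, f−11=u, r−6=l, w−11=l, k−6=e, e−11=t, o−6=i, y−11=n.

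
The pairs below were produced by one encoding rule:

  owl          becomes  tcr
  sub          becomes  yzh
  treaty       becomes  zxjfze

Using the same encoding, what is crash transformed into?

ixfyn

The shift depends on letter class: consonant w→c is +6, but vowel o→t is +5. Vowels shift forward by 5 and consonants shift forward by 6.
For crash: c(cons)+6=i, r(cons)+6=x, a(vowel)+5=f, s(cons)+6=y, h(cons)+6=n.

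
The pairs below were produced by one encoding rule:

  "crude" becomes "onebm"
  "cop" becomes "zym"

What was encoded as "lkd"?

Two steps: reverse the string, then apply a Caesar shift of +10.
Undoing it on lkd: shift back: l−10=b, k−10=a, d−10=t → bat; then reverse → tab.

tab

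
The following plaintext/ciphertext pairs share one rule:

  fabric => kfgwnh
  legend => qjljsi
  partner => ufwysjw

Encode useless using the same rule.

Compare letters: f→k is +5, a→f is +5, b→g is +5 — a constant shift. It's a constant shift of +5 (ROT5).
For useless: u+5=z, s+5=x, e+5=j, l+5=q, e+5=j, s+5=x, s+5=x.

zxjqjxx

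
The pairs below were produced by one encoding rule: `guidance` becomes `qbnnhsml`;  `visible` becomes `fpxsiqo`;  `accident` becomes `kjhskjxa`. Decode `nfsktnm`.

dynamic

Shifts by position in guidance: pos 0: g→q (+10), pos 1: u→b (+7), pos 2: i→n (+5), pos 3: d→n (+10), pos 4: a→h (+7), pos 5: n→s (+5) — repeating every 3. A repeating key of period 3 is used — shifts +10, +7, +5 over and over.
Undoing it on nfsktnm: n−10=d, f−7=y, s−5=n, k−10=a, t−7=m, n−5=i, m−10=c.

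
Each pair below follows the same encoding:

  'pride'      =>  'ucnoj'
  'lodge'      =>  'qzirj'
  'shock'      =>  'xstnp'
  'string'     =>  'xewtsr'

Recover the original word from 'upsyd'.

Shifts by position in pride: pos 0: p→u (+5), pos 1: r→c (+11), pos 2: i→n (+5), pos 3: d→o (+11) — repeating every 2. A repeating key of period 2 is used — shifts +5, +11 over and over.
Reversing it on upsyd: u−5=p, p−11=e, s−5=n, y−11=n, d−5=y.

penny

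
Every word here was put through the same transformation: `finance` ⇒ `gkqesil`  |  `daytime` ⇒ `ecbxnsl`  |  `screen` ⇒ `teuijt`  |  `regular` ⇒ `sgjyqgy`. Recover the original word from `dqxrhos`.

Letter i (0-indexed) is shifted by i+1, so successive shifts are 1, 2, 3, ….
Reversing it on dqxrhos: d−1=c, q−2=o, x−3=u, r−4=n, h−5=c, o−6=i, s−7=l.

council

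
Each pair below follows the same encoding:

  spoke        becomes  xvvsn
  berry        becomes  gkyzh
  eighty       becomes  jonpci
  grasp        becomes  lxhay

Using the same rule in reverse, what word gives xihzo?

In spoke: s→x is +5, p→v is +6, o→v is +7, k→s is +8 — the shift increases by 1 each position. The shift increases by 1 at each position, starting from +5: 5, 6, 7, ….
Reversing it on xihzo: x−5=s, i−6=c, h−7=a, z−8=r, o−9=f.

scarf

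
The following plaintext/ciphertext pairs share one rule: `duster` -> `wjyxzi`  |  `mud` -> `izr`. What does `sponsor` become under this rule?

wtxstux

The word is reversed, then every letter is shifted forward by 5.
For sponsor: reverse → rosnops; then shift: r+5=w, o+5=t, s+5=x, n+5=s, o+5=t, p+5=u, s+5=x.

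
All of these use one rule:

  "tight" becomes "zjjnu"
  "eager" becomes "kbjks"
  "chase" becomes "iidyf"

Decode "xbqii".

Shifts by position in tight: pos 0: t→z (+6), pos 1: i→j (+1), pos 2: g→j (+3), pos 3: h→n (+6), pos 4: t→u (+1) — repeating every 3. A repeating key of period 3 is used — shifts +6, +1, +3 over and over.
Decoding xbqii: x−6=r, b−1=a, q−3=n, i−6=c, i−1=h.

ranch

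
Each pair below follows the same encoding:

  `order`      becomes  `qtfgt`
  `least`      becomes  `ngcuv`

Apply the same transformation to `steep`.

uvggr

Compare letters: o→q is +2, r→t is +2, d→f is +2 — a constant shift. This is a Caesar cipher with shift 2.
On steep: s+2=u, t+2=v, e+2=g, e+2=g, p+2=r.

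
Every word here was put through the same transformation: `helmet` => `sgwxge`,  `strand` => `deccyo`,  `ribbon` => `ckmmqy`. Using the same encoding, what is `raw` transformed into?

cch

The rule splits by letter class: vowels +2, consonants +11.
For raw: r(cons)+11=c, a(vowel)+2=c, w(cons)+11=h.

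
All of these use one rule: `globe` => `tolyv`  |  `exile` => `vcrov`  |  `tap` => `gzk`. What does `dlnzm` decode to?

Each pair mirrors across the alphabet (g↔t, l↔o, o↔l): positions sum to 25. This is the alphabet-reversal cipher (Atbash): a becomes z, b becomes y, etc.
Undoing it on dlnzm: d↔w, l↔o, n↔m, z↔a, m↔n.

woman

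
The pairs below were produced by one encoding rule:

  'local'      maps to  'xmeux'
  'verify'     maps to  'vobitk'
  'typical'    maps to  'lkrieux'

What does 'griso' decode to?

spike

l(11)→x(23) and o(14)→m(12) fit y≡5x+20 (mod 26); the inverse of 5 mod 26 is 21. Treating letters as 0–25, the rule is x ↦ 5x + 20 (mod 26).
Reversing it on griso: g(6)→21·(6−20)≡18=s; r(17)→21·(17−20)≡15=p; i(8)→21·(8−20)≡8=i; s(18)→21·(18−20)≡10=k; o(14)→21·(14−20)≡4=e (all mod 26).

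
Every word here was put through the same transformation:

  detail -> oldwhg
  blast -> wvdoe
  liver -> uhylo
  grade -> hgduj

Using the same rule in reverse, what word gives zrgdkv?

The output letters match the input read backwards, each shifted +3: detail reversed is liated. The word is reversed, then every letter is shifted forward by 3.
Undoing it on zrgdkv: shift back: z−3=w, r−3=o, g−3=d, d−3=a, k−3=h, v−3=s → wodahs; then reverse → shadow.

shadow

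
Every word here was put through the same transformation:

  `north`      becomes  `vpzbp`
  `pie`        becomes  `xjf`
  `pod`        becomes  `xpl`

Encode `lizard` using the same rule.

Two shifts are in play — +1 for a/e/i/o/u, +8 for every other letter.
On lizard: l(cons)+8=t, i(vowel)+1=j, z(cons)+8=h, a(vowel)+1=b, r(cons)+8=z, d(cons)+8=l.

tjhbzl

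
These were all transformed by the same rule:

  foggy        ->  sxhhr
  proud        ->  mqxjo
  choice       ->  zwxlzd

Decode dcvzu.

exact

f(5)→s(18) and o(14)→x(23) fit y≡15x+21 (mod 26); the inverse of 15 mod 26 is 7. Each letter's alphabet position (a=0..z=25) is mapped through 15·x+21 mod 26 — an affine cipher.
Undoing it on dcvzu: d(3)→7·(3−21)≡4=e; c(2)→7·(2−21)≡23=x; v(21)→7·(21−21)≡0=a; z(25)→7·(25−21)≡2=c; u(20)→7·(20−21)≡19=t (all mod 26).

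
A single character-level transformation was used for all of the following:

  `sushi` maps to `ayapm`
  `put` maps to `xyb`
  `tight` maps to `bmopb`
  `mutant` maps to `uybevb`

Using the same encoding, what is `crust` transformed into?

kzyab

The rule splits by letter class: vowels +4, consonants +8.
On crust: c(cons)+8=k, r(cons)+8=z, u(vowel)+4=y, s(cons)+8=a, t(cons)+8=b.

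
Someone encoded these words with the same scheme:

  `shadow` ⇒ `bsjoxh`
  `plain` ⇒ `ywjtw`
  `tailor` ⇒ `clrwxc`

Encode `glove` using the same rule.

pwxgn

Shifts by position in shadow: pos 0: s→b (+9), pos 1: h→s (+11), pos 2: a→j (+9), pos 3: d→o (+11) — repeating every 2. The shifts repeat in a cycle of length 2: positions 0,1,… shift by +9, +11, then the pattern repeats.
For glove: g+9=p, l+11=w, o+9=x, v+11=g, e+9=n.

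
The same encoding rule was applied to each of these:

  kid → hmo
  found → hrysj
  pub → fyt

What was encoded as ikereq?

manage

The output letters match the input read backwards, each shifted +4: kid reversed is dik. Read the word backwards and shift each letter +4.
Reversing it on ikereq: shift back: i−4=e, k−4=g, e−4=a, r−4=n, e−4=a, q−4=m → eganam; then reverse → manage.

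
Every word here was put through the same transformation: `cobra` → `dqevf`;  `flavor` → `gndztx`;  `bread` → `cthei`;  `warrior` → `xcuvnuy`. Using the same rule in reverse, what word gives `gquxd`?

In cobra: c→d is +1, o→q is +2, b→e is +3, r→v is +4 — the shift increases by 1 each position. Letter i (0-indexed) is shifted by i+1, so successive shifts are 1, 2, 3, ….
Reversing it on gquxd: g−1=f, q−2=o, u−3=r, x−4=t, d−5=y.

forty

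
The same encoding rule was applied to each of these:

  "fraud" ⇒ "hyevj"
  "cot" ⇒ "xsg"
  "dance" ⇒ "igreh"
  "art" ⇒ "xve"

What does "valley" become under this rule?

cippez

The output letters match the input read backwards, each shifted +4: fraud reversed is duarf. Two steps: reverse the string, then apply a Caesar shift of +4.
On valley: reverse → yellav; then shift: y+4=c, e+4=i, l+4=p, l+4=p, a+4=e, v+4=z.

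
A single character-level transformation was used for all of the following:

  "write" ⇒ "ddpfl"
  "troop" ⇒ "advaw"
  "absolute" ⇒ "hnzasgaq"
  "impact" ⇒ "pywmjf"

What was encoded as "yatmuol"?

romance

The shifts repeat in a cycle of length 2: positions 0,1,… shift by +7, +12, then the pattern repeats.
Undoing it on yatmuol: y−7=r, a−12=o, t−7=m, m−12=a, u−7=n, o−12=c, l−7=e.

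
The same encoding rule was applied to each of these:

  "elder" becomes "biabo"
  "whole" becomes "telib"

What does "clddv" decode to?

Compare letters: e→b is +23, l→i is +23, d→a is +23 — a constant shift. Every letter moves 23 places later in the alphabet, wrapping around z→a.
Undoing it on clddv: c−23=f, l−23=o, d−23=g, d−23=g, v−23=y.

foggy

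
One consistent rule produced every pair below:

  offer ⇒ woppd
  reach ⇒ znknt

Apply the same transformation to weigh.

In offer: o→w is +8, f→o is +9, f→p is +10, e→p is +11 — the shift increases by 1 each position. The shift increases by 1 at each position, starting from +8: 8, 9, 10, ….
Applying it to weigh: w+8=e, e+9=n, i+10=s, g+11=r, h+12=t.

ensrt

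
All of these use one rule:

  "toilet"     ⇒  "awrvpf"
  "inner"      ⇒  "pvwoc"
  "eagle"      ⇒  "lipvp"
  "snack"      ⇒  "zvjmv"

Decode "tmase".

In toilet: t→a is +7, o→w is +8, i→r is +9, l→v is +10 — the shift increases by 1 each position. Letter i (0-indexed) is shifted by i+7, so successive shifts are 7, 8, 9, ….
Decoding tmase: t−7=m, m−8=e, a−9=r, s−10=i, e−11=t.

merit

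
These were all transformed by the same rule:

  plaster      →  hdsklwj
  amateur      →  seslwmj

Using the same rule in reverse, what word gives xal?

fit

Compare letters: p→h is +18, l→d is +18, a→s is +18 — a constant shift. Every letter moves 18 places later in the alphabet, wrapping around z→a.
Decoding xal: x−18=f, a−18=i, l−18=t.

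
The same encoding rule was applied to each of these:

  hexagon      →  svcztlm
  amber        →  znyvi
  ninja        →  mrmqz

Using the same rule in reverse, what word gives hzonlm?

Each pair mirrors across the alphabet (h↔s, e↔v, x↔c): positions sum to 25. Letters are reflected about the middle of the alphabet (position → 25−position): Atbash.
Undoing it on hzonlm: h↔s, z↔a, o↔l, n↔m, l↔o, m↔n.

salmon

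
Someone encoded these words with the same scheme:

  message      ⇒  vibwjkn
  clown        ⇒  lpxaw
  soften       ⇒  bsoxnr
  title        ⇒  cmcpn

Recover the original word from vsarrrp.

morning

Shifts by position in message: pos 0: m→v (+9), pos 1: e→i (+4), pos 2: s→b (+9), pos 3: s→w (+4) — repeating every 2. The shifts repeat in a cycle of length 2: positions 0,1,… shift by +9, +4, then the pattern repeats.
Undoing it on vsarrrp: v−9=m, s−4=o, a−9=r, r−4=n, r−9=i, r−4=n, p−9=g.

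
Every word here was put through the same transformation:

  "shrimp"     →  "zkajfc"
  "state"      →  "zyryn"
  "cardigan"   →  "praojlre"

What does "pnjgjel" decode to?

s(18)→z(25) and h(7)→k(10) fit y≡25x+17 (mod 26); the inverse of 25 mod 26 is 25. This is an affine cipher: with a=0,…,z=25, each position x becomes (25x+17) mod 26.
Reversing it on pnjgjel: p(15)→25·(15−17)≡2=c; n(13)→25·(13−17)≡4=e; j(9)→25·(9−17)≡8=i; g(6)→25·(6−17)≡11=l; j(9)→25·(9−17)≡8=i; e(4)→25·(4−17)≡13=n; l(11)→25·(11−17)≡6=g (all mod 26).

ceiling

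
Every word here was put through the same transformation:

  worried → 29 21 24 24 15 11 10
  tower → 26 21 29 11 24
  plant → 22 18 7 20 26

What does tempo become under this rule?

w is letter #23 and maps to 29: an offset of 6. Letters become their 1-based position plus 6 (so a→7, b→8, …).
Applying it to tempo: t=20→26, e=5→11, m=13→19, p=16→22, o=15→21.

26 11 19 22 21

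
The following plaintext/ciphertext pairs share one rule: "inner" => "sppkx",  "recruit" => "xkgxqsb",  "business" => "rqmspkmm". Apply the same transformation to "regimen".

xkosakp

i(8)→s(18) and n(13)→p(15) fit y≡15x+2 (mod 26); the inverse of 15 mod 26 is 7. Each letter's alphabet position (a=0..z=25) is mapped through 15·x+2 mod 26 — an affine cipher.
For regimen: r(17)→15·17+2≡23=x; e(4)→15·4+2≡10=k; g(6)→15·6+2≡14=o; i(8)→15·8+2≡18=s; m(12)→15·12+2≡0=a; e(4)→15·4+2≡10=k; n(13)→15·13+2≡15=p (all mod 26).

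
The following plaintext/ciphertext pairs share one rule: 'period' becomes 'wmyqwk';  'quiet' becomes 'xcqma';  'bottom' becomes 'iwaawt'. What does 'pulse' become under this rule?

The shift depends on letter class: consonant p→w is +7, but vowel e→m is +8. Two shifts are in play — +8 for a/e/i/o/u, +7 for every other letter.
Applying it to pulse: p(cons)+7=w, u(vowel)+8=c, l(cons)+7=s, s(cons)+7=z, e(vowel)+8=m.

wcszm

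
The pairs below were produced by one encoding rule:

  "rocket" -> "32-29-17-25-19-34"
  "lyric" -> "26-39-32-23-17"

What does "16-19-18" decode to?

bed

r is letter #18 and maps to 32: an offset of 14. Letters become their 1-based position plus 14 (so a→15, b→16, …).
Decoding 16-19-18: 16→(16−14)÷1=2=b, 19→(19−14)÷1=5=e, 18→(18−14)÷1=4=d.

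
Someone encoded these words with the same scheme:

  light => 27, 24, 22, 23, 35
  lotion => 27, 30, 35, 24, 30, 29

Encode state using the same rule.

34, 35, 16, 35, 20

l is letter #12 and maps to 27: an offset of 15. The number is (letter's place in the alphabet, a=1) + 15.
On state: s=19→34, t=20→35, a=1→16, t=20→35, e=5→20.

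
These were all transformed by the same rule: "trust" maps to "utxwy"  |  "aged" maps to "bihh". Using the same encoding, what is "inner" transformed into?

jpqiw

In trust: t→u is +1, r→t is +2, u→x is +3, s→w is +4 — the shift increases by 1 each position. Letter i (0-indexed) is shifted by i+1, so successive shifts are 1, 2, 3, ….
Applying it to inner: i+1=j, n+2=p, n+3=q, e+4=i, r+5=w.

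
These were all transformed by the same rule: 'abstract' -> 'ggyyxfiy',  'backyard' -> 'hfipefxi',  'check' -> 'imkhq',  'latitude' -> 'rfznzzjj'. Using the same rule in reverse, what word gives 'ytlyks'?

It's a Vigenère-style cipher with numeric key [6,5]: position i shifts by key[i mod 2].
Reversing it on ytlyks: y−6=s, t−5=o, l−6=f, y−5=t, k−6=e, s−5=n.

soften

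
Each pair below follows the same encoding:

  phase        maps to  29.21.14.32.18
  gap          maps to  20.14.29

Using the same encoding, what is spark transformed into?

32.29.14.31.24

p is letter #16 and maps to 29: an offset of 13. Letters become their 1-based position plus 13 (so a→14, b→15, …).
For spark: s=19→32, p=16→29, a=1→14, r=18→31, k=11→24.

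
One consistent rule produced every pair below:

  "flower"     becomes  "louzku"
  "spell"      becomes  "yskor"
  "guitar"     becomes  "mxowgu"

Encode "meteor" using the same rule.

Shifts by position in flower: pos 0: f→l (+6), pos 1: l→o (+3), pos 2: o→u (+6), pos 3: w→z (+3) — repeating every 2. A repeating key of period 2 is used — shifts +6, +3 over and over.
Applying it to meteor: m+6=s, e+3=h, t+6=z, e+3=h, o+6=u, r+3=u.

shzhuu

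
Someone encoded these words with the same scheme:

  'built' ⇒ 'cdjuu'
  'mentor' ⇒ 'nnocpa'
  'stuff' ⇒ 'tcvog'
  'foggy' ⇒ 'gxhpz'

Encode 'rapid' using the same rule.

sjqre

Shifts by position in built: pos 0: b→c (+1), pos 1: u→d (+9), pos 2: i→j (+1), pos 3: l→u (+9) — repeating every 2. It's a Vigenère-style cipher with numeric key [1,9]: position i shifts by key[i mod 2].
On rapid: r+1=s, a+9=j, p+1=q, i+9=r, d+1=e.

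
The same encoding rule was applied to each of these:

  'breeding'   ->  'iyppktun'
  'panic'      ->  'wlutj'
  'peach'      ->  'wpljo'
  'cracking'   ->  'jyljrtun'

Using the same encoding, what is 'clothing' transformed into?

The rule splits by letter class: vowels +11, consonants +7.
Applying it to clothing: c(cons)+7=j, l(cons)+7=s, o(vowel)+11=z, t(cons)+7=a, h(cons)+7=o, i(vowel)+11=t, n(cons)+7=u, g(cons)+7=n.

jszaotun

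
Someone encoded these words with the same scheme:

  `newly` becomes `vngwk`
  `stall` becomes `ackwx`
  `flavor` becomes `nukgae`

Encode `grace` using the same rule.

Letter i (0-indexed) is shifted by i+8, so successive shifts are 8, 9, 10, ….
For grace: g+8=o, r+9=a, a+10=k, c+11=n, e+12=q.

oaknq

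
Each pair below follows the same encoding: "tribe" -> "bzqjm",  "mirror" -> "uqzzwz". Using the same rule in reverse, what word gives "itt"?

Compare letters: t→b is +8, r→z is +8, i→q is +8 — a constant shift. Each letter is shifted forward by 8 in the alphabet (a Caesar shift of +8).
Decoding itt: i−8=a, t−8=l, t−8=l.

all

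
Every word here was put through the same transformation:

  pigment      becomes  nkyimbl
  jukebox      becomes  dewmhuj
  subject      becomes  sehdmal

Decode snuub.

spoon

p(15)→n(13) and i(8)→k(10) fit y≡19x+14 (mod 26); the inverse of 19 mod 26 is 11. Each letter's alphabet position (a=0..z=25) is mapped through 19·x+14 mod 26 — an affine cipher.
Undoing it on snuub: s(18)→11·(18−14)≡18=s; n(13)→11·(13−14)≡15=p; u(20)→11·(20−14)≡14=o; u(20)→11·(20−14)≡14=o; b(1)→11·(1−14)≡13=n (all mod 26).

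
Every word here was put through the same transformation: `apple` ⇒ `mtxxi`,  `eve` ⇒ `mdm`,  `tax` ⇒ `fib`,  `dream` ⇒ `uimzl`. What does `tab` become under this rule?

The output letters match the input read backwards, each shifted +8: apple reversed is elppa. Read the word backwards and shift each letter +8.
Applying it to tab: reverse → bat; then shift: b+8=j, a+8=i, t+8=b.

jib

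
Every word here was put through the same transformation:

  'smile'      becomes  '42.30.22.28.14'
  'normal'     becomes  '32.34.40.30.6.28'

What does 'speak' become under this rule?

s(#19)→42 and m(#13)→30: differences scale by 2, so n = 2·pos + 4. With a=1..z=26, the number is 2·pos + 4.
Applying it to speak: s=19→42, p=16→36, e=5→14, a=1→6, k=11→26.

42.36.14.6.26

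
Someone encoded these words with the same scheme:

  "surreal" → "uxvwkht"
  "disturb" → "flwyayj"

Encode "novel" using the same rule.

In surreal: s→u is +2, u→x is +3, r→v is +4, r→w is +5 — the shift increases by 1 each position. The shift increases by 1 at each position, starting from +2: 2, 3, 4, ….
For novel: n+2=p, o+3=r, v+4=z, e+5=j, l+6=r.

przjr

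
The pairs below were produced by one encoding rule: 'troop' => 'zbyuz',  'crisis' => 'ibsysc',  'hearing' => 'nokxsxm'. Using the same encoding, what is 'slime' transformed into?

Shifts by position in troop: pos 0: t→z (+6), pos 1: r→b (+10), pos 2: o→y (+10), pos 3: o→u (+6), pos 4: p→z (+10) — repeating every 3. A repeating key of period 3 is used — shifts +6, +10, +10 over and over.
Applying it to slime: s+6=y, l+10=v, i+10=s, m+6=s, e+10=o.

yvsso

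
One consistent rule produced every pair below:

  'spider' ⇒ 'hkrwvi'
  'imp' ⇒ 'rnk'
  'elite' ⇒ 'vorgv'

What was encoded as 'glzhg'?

Each letter is replaced by its mirror in the alphabet: a↔z, b↔y, c↔x, and so on (the Atbash cipher).
Decoding glzhg: g↔t, l↔o, z↔a, h↔s, g↔t.

toast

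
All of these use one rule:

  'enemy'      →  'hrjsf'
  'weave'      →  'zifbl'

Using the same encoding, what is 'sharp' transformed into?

In enemy: e→h is +3, n→r is +4, e→j is +5, m→s is +6 — the shift increases by 1 each position. Each letter shifts forward by (position + 3), i.e. 3, 4, 5, … — the shift grows by one for each successive letter.
On sharp: s+3=v, h+4=l, a+5=f, r+6=x, p+7=w.

vlfxw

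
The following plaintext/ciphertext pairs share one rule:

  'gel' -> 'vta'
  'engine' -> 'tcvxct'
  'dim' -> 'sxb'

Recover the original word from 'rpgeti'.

Compare letters: g→v is +15, e→t is +15, l→a is +15 — a constant shift. This is a Caesar cipher with shift 15.
Reversing it on rpgeti: r−15=c, p−15=a, g−15=r, e−15=p, t−15=e, i−15=t.

carpet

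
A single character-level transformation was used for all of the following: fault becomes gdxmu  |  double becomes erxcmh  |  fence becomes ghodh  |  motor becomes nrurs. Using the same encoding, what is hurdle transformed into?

ixsemh

The shift depends on letter class: consonant f→g is +1, but vowel a→d is +3. Vowels shift forward by 3 and consonants shift forward by 1.
On hurdle: h(cons)+1=i, u(vowel)+3=x, r(cons)+1=s, d(cons)+1=e, l(cons)+1=m, e(vowel)+3=h.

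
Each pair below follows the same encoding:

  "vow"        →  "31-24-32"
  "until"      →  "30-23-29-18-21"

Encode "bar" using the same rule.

11-10-27

Each letter is replaced by its alphabet position (a=1..z=26) + 9.
Applying it to bar: b=2→11, a=1→10, r=18→27.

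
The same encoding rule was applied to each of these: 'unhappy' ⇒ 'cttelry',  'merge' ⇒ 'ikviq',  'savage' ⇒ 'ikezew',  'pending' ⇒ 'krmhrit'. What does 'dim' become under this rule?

The output letters match the input read backwards, each shifted +4: unhappy reversed is yppahnu. Two steps: reverse the string, then apply a Caesar shift of +4.
Applying it to dim: reverse → mid; then shift: m+4=q, i+4=m, d+4=h.

qmh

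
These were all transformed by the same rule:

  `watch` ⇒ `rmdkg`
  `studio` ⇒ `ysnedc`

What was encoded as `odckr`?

haste

Two steps: reverse the string, then apply a Caesar shift of +10.
Decoding odckr: shift back: o−10=e, d−10=t, c−10=s, k−10=a, r−10=h → etsah; then reverse → haste.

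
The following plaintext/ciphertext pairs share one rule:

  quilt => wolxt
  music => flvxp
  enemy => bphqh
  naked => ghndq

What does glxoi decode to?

fluid

The output letters match the input read backwards, each shifted +3: quilt reversed is tliuq. Read the word backwards and shift each letter +3.
Reversing it on glxoi: shift back: g−3=d, l−3=i, x−3=u, o−3=l, i−3=f → diulf; then reverse → fluid.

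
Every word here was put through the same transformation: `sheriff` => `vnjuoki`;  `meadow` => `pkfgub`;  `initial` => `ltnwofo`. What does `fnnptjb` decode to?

chimney

Shifts by position in sheriff: pos 0: s→v (+3), pos 1: h→n (+6), pos 2: e→j (+5), pos 3: r→u (+3), pos 4: i→o (+6), pos 5: f→k (+5) — repeating every 3. It's a Vigenère-style cipher with numeric key [3,6,5]: position i shifts by key[i mod 3].
Reversing it on fnnptjb: f−3=c, n−6=h, n−5=i, p−3=m, t−6=n, j−5=e, b−3=y.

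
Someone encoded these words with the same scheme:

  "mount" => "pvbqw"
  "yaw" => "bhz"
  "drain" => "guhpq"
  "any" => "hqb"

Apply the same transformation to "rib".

upe

Vowels shift forward by 7 and consonants shift forward by 3.
Applying it to rib: r(cons)+3=u, i(vowel)+7=p, b(cons)+3=e.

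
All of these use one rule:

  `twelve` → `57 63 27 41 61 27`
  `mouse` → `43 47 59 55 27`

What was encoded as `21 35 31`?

t(#20)→57 and w(#23)→63: differences scale by 2, so n = 2·pos + 17. The formula is n = 2×(alphabet index, a=1) + 17.
Reversing it on 21 35 31: 21→(21−17)÷2=2=b, 35→(35−17)÷2=9=i, 31→(31−17)÷2=7=g.

big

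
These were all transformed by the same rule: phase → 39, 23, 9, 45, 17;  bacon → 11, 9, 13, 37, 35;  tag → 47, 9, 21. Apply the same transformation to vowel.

51, 37, 53, 17, 31

p(#16)→39 and h(#8)→23: differences scale by 2, so n = 2·pos + 7. The formula is n = 2×(alphabet index, a=1) + 7.
For vowel: v=22→51, o=15→37, w=23→53, e=5→17, l=12→31.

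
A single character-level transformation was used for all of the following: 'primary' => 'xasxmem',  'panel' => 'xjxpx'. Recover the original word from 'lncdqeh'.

dessert

In primary: p→x is +8, r→a is +9, i→s is +10, m→x is +11 — the shift increases by 1 each position. Letter i (0-indexed) is shifted by i+8, so successive shifts are 8, 9, 10, ….
Undoing it on lncdqeh: l−8=d, n−9=e, c−10=s, d−11=s, q−12=e, e−13=r, h−14=t.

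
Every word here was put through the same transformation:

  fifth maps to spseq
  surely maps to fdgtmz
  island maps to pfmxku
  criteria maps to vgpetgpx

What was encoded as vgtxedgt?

creature

f(5)→s(18) and i(8)→p(15) fit y≡25x+23 (mod 26); the inverse of 25 mod 26 is 25. Each letter's alphabet position (a=0..z=25) is mapped through 25·x+23 mod 26 — an affine cipher.
Reversing it on vgtxedgt: v(21)→25·(21−23)≡2=c; g(6)→25·(6−23)≡17=r; t(19)→25·(19−23)≡4=e; x(23)→25·(23−23)≡0=a; e(4)→25·(4−23)≡19=t; d(3)→25·(3−23)≡20=u; g(6)→25·(6−23)≡17=r; t(19)→25·(19−23)≡4=e (all mod 26).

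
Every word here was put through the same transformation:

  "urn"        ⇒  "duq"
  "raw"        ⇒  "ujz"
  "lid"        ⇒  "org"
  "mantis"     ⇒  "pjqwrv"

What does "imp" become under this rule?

Vowels shift forward by 9 and consonants shift forward by 3.
For imp: i(vowel)+9=r, m(cons)+3=p, p(cons)+3=s.

rps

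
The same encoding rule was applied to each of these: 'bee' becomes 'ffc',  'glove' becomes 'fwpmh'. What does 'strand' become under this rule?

eobsut

Read the word backwards and shift each letter +1.
For strand: reverse → dnarts; then shift: d+1=e, n+1=o, a+1=b, r+1=s, t+1=u, s+1=t.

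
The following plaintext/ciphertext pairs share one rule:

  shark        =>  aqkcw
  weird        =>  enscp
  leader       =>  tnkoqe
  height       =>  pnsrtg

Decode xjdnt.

The shift increases by 1 at each position, starting from +8: 8, 9, 10, ….
Decoding xjdnt: x−8=p, j−9=a, d−10=t, n−11=c, t−12=h.

patch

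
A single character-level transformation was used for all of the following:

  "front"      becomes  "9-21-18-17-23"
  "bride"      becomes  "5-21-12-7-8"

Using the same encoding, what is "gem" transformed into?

10-8-16

f is letter #6 and maps to 9: an offset of 3. Letters become their 1-based position plus 3 (so a→4, b→5, …).
On gem: g=7→10, e=5→8, m=13→16.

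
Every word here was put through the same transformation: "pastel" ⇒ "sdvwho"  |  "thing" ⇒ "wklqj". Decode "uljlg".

It's a constant shift of +3 (ROT3).
Undoing it on uljlg: u−3=r, l−3=i, j−3=g, l−3=i, g−3=d.

rigid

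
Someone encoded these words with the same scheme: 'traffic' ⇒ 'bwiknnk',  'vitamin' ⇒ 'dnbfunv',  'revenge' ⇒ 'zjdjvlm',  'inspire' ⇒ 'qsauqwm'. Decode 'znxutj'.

The shifts repeat in a cycle of length 2: positions 0,1,… shift by +8, +5, then the pattern repeats.
Decoding znxutj: z−8=r, n−5=i, x−8=p, u−5=p, t−8=l, j−5=e.

ripple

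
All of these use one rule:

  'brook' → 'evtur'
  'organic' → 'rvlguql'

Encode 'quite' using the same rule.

tynzl

In brook: b→e is +3, r→v is +4, o→t is +5, o→u is +6 — the shift increases by 1 each position. Letter i (0-indexed) is shifted by i+3, so successive shifts are 3, 4, 5, ….
On quite: q+3=t, u+4=y, i+5=n, t+6=z, e+7=l.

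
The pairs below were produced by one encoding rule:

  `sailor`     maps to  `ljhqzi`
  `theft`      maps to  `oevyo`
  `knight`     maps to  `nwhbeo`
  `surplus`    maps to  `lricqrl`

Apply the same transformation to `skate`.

lnjov

s(18)→l(11) and a(0)→j(9) fit y≡3x+9 (mod 26); the inverse of 3 mod 26 is 9. This is an affine cipher: with a=0,…,z=25, each position x becomes (3x+9) mod 26.
For skate: s(18)→3·18+9≡11=l; k(10)→3·10+9≡13=n; a(0)→3·0+9≡9=j; t(19)→3·19+9≡14=o; e(4)→3·4+9≡21=v (all mod 26).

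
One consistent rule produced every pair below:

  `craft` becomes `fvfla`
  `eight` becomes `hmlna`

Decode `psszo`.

In craft: c→f is +3, r→v is +4, a→f is +5, f→l is +6 — the shift increases by 1 each position. Each letter shifts forward by (position + 3), i.e. 3, 4, 5, … — the shift grows by one for each successive letter.
Undoing it on psszo: p−3=m, s−4=o, s−5=n, z−6=t, o−7=h.

month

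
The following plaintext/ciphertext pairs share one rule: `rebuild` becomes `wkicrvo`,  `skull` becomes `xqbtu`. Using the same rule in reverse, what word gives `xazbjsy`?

sustain

In rebuild: r→w is +5, e→k is +6, b→i is +7, u→c is +8 — the shift increases by 1 each position. The shift increases by 1 at each position, starting from +5: 5, 6, 7, ….
Decoding xazbjsy: x−5=s, a−6=u, z−7=s, b−8=t, j−9=a, s−10=i, y−11=n.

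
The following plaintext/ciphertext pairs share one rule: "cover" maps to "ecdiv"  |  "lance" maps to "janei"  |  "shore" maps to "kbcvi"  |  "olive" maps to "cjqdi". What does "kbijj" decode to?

shell

Each letter's alphabet position (a=0..z=25) is mapped through 15·x+0 mod 26 — an affine cipher.
Decoding kbijj: k(10)→7·(10−0)≡18=s; b(1)→7·(1−0)≡7=h; i(8)→7·(8−0)≡4=e; j(9)→7·(9−0)≡11=l; j(9)→7·(9−0)≡11=l (all mod 26).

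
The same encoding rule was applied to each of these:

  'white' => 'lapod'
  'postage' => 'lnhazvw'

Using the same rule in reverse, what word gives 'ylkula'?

tender

The output letters match the input read backwards, each shifted +7: white reversed is etihw. Read the word backwards and shift each letter +7.
Decoding ylkula: shift back: y−7=r, l−7=e, k−7=d, u−7=n, l−7=e, a−7=t → rednet; then reverse → tender.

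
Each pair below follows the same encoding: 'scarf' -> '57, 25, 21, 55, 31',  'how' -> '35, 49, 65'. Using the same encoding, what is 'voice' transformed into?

63, 49, 37, 25, 29

s(#19)→57 and c(#3)→25: differences scale by 2, so n = 2·pos + 19. With a=1..z=26, the number is 2·pos + 19.
On voice: v=22→63, o=15→49, i=9→37, c=3→25, e=5→29.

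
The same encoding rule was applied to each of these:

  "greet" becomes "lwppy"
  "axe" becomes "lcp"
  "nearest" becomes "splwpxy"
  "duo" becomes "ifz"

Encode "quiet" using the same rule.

vftpy

Two shifts are in play — +11 for a/e/i/o/u, +5 for every other letter.
On quiet: q(cons)+5=v, u(vowel)+11=f, i(vowel)+11=t, e(vowel)+11=p, t(cons)+5=y.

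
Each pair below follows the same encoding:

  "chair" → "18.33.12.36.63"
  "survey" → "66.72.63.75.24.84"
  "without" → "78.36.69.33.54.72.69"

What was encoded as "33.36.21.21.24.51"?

hidden

c(#3)→18 and h(#8)→33: differences scale by 3, so n = 3·pos + 9. With a=1..z=26, the number is 3·pos + 9.
Decoding 33.36.21.21.24.51: 33→(33−9)÷3=8=h, 36→(36−9)÷3=9=i, 21→(21−9)÷3=4=d, 21→(21−9)÷3=4=d, 24→(24−9)÷3=5=e, 51→(51−9)÷3=14=n.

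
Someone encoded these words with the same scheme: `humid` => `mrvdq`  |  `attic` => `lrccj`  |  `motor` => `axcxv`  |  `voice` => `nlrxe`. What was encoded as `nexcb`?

The word is reversed, then every letter is shifted forward by 9.
Decoding nexcb: shift back: n−9=e, e−9=v, x−9=o, c−9=t, b−9=s → evots; then reverse → stove.

stove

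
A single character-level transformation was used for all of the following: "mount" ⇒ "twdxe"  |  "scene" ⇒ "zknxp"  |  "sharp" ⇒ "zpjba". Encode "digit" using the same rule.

In mount: m→t is +7, o→w is +8, u→d is +9, n→x is +10 — the shift increases by 1 each position. The shift increases by 1 at each position, starting from +7: 7, 8, 9, ….
Applying it to digit: d+7=k, i+8=q, g+9=p, i+10=s, t+11=e.

kqpse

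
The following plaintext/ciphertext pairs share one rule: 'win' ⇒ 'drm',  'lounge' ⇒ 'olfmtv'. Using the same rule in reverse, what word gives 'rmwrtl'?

indigo

Each pair mirrors across the alphabet (w↔d, i↔r, n↔m): positions sum to 25. Each letter is replaced by its mirror in the alphabet: a↔z, b↔y, c↔x, and so on (the Atbash cipher).
Decoding rmwrtl: r↔i, m↔n, w↔d, r↔i, t↔g, l↔o.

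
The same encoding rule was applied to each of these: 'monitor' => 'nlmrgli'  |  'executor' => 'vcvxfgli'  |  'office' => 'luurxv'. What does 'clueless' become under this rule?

Each pair mirrors across the alphabet (m↔n, o↔l, n↔m): positions sum to 25. This is the alphabet-reversal cipher (Atbash): a becomes z, b becomes y, etc.
For clueless: c↔x, l↔o, u↔f, e↔v, l↔o, e↔v, s↔h, s↔h.

xofvovhh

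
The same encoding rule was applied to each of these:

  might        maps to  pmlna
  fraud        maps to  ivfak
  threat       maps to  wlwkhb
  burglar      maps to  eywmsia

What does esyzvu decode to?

bottom

In might: m→p is +3, i→m is +4, g→l is +5, h→n is +6 — the shift increases by 1 each position. Letter i (0-indexed) is shifted by i+3, so successive shifts are 3, 4, 5, ….
Decoding esyzvu: e−3=b, s−4=o, y−5=t, z−6=t, v−7=o, u−8=m.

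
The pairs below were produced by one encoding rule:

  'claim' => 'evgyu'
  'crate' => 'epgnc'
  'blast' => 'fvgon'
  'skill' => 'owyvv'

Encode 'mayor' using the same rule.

ugisp

c(2)→e(4) and l(11)→v(21) fit y≡25x+6 (mod 26); the inverse of 25 mod 26 is 25. This is an affine cipher: with a=0,…,z=25, each position x becomes (25x+6) mod 26.
For mayor: m(12)→25·12+6≡20=u; a(0)→25·0+6≡6=g; y(24)→25·24+6≡8=i; o(14)→25·14+6≡18=s; r(17)→25·17+6≡15=p (all mod 26).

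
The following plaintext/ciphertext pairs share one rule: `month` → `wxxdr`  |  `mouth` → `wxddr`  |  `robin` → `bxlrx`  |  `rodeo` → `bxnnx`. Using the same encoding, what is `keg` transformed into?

The shift depends on letter class: consonant m→w is +10, but vowel o→x is +9. Two shifts are in play — +9 for a/e/i/o/u, +10 for every other letter.
On keg: k(cons)+10=u, e(vowel)+9=n, g(cons)+10=q.

unq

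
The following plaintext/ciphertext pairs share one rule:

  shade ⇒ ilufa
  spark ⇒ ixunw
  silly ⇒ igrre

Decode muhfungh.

mandarin

s(18)→i(8) and h(7)→l(11) fit y≡21x+20 (mod 26); the inverse of 21 mod 26 is 5. Each letter's alphabet position (a=0..z=25) is mapped through 21·x+20 mod 26 — an affine cipher.
Reversing it on muhfungh: m(12)→5·(12−20)≡12=m; u(20)→5·(20−20)≡0=a; h(7)→5·(7−20)≡13=n; f(5)→5·(5−20)≡3=d; u(20)→5·(20−20)≡0=a; n(13)→5·(13−20)≡17=r; g(6)→5·(6−20)≡8=i; h(7)→5·(7−20)≡13=n (all mod 26).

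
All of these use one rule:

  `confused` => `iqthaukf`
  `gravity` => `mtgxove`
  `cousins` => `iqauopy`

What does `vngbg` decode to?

Shifts by position in confused: pos 0: c→i (+6), pos 1: o→q (+2), pos 2: n→t (+6), pos 3: f→h (+2) — repeating every 2. The shifts repeat in a cycle of length 2: positions 0,1,… shift by +6, +2, then the pattern repeats.
Undoing it on vngbg: v−6=p, n−2=l, g−6=a, b−2=z, g−6=a.

plaza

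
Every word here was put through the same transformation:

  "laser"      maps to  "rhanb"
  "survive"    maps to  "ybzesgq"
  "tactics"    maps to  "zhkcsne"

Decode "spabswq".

missile

In laser: l→r is +6, a→h is +7, s→a is +8, e→n is +9 — the shift increases by 1 each position. Letter i (0-indexed) is shifted by i+6, so successive shifts are 6, 7, 8, ….
Decoding spabswq: s−6=m, p−7=i, a−8=s, b−9=s, s−10=i, w−11=l, q−12=e.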